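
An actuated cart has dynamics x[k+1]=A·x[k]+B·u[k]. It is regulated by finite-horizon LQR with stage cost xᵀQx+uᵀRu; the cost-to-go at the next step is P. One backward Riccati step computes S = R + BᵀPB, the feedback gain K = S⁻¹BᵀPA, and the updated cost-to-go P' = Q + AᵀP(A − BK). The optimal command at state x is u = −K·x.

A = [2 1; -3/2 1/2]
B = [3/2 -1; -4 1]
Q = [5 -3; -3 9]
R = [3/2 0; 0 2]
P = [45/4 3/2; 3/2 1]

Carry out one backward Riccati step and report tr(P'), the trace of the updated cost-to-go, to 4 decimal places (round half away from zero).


BᵀP = [10.8750 -1.7500; -9.7500 -0.5000]
S = R + BᵀPB = [3/2 0; 0 2] + [23.3125 -12.6250; -12.6250 9.2500] = [24.8125 -12.6250; -12.6250 11.2500]
BᵀPA = [24.3750 10.0000; -18.7500 -10.0000]
K = S⁻¹·BᵀPA = [0.3132 -0.1148; -1.3152 -1.0177]
A−BK = [0.2150 0.1545; 1.0678 1.0585]
AᵀP(A−BK) = [5.9562 4.7161; 4.7161 3.9708]
P' = Q + AᵀP(A−BK) = [10.9562 1.7161; 1.7161 12.9708]
tr(P') = 23.9269

23.9269


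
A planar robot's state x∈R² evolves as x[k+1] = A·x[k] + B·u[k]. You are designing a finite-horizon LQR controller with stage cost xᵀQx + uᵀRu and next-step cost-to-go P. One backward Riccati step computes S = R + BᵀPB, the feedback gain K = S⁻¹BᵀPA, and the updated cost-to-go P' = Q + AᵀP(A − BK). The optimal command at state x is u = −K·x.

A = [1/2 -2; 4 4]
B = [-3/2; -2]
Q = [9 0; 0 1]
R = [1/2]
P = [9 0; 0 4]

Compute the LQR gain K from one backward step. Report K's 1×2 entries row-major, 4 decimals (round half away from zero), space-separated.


BᵀP = [-13.5000 -8.0000]
S = R + BᵀPB = [1/2] + [36.2500] = [36.7500]
BᵀPA = [-38.7500 -5.0000]
K = S⁻¹·BᵀPA = [-1.0544 -0.1361]
A−BK = [-1.0816 -2.2041; 1.8912 3.7279]
AᵀP(A−BK) = [25.3912 49.7279; 49.7279 99.3197]
P' = Q + AᵀP(A−BK) = [34.3912 49.7279; 49.7279 100.3197]
tr(P') = 134.7109

-1.0544 -0.1361


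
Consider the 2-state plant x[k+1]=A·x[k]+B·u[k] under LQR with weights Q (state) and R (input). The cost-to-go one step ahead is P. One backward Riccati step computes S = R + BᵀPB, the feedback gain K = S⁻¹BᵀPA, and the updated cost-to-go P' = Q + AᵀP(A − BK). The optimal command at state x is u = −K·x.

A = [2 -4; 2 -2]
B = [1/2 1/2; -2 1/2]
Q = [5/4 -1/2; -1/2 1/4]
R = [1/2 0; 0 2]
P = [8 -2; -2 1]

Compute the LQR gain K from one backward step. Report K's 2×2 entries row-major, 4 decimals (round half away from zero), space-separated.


0.7175 -2.0448 0.9865 -1.8117

BᵀP = [8.0000 -3.0000; 3.0000 -0.5000]
S = R + BᵀPB = [1/2 0; 0 2] + [10.0000 2.5000; 2.5000 1.2500] = [10.5000 2.5000; 2.5000 3.2500]
BᵀPA = [10.0000 -26.0000; 5.0000 -11.0000]
K = S⁻¹·BᵀPA = [0.7175 -2.0448; 0.9865 -1.8117]
A−BK = [1.1480 -2.0717; 2.9417 -5.1839]
AᵀP(A−BK) = [7.8924 -14.4933; -14.4933 26.9058]
P' = Q + AᵀP(A−BK) = [9.1424 -14.9933; -14.9933 27.1558]
tr(P') = 36.2982


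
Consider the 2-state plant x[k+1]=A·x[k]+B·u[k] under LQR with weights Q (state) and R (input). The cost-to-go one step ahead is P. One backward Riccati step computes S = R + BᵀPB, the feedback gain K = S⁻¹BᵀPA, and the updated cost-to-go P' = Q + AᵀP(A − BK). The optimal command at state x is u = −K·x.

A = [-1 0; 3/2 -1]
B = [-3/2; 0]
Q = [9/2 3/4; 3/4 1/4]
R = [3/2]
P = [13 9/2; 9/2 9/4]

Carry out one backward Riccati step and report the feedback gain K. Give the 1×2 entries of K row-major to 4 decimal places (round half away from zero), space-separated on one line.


0.3049 0.2195

BᵀP = [-19.5000 -6.7500]
S = R + BᵀPB = [3/2] + [29.2500] = [30.7500]
BᵀPA = [9.3750 6.7500]
K = S⁻¹·BᵀPA = [0.3049 0.2195]
A−BK = [-0.5427 0.3293; 1.5000 -1.0000]
AᵀP(A−BK) = [1.7043 -0.9329; -0.9329 0.7683]
P' = Q + AᵀP(A−BK) = [6.2043 -0.1829; -0.1829 1.0183]
tr(P') = 7.2226


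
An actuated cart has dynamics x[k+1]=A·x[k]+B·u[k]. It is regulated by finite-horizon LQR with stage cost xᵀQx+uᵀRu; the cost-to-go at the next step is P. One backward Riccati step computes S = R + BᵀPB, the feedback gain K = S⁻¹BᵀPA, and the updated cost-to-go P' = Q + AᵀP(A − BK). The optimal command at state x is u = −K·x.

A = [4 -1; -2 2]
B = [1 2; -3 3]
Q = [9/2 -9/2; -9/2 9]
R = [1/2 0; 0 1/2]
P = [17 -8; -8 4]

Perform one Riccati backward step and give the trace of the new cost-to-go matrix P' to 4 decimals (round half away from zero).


BᵀP = [41.0000 -20.0000; 10.0000 -4.0000]
S = R + BᵀPB = [1/2 0; 0 1/2] + [101.0000 22.0000; 22.0000 8.0000] = [101.5000 22.0000; 22.0000 8.5000]
BᵀPA = [204.0000 -81.0000; 48.0000 -18.0000]
K = S⁻¹·BᵀPA = [1.7901 -0.7723; 1.0139 -0.1188]
A−BK = [0.1822 0.0099; 0.3287 0.0396]
AᵀP(A−BK) = [2.1545 -0.7525; -0.7525 0.3069]
P' = Q + AᵀP(A−BK) = [6.6545 -5.2525; -5.2525 9.3069]
tr(P') = 15.9614

15.9614


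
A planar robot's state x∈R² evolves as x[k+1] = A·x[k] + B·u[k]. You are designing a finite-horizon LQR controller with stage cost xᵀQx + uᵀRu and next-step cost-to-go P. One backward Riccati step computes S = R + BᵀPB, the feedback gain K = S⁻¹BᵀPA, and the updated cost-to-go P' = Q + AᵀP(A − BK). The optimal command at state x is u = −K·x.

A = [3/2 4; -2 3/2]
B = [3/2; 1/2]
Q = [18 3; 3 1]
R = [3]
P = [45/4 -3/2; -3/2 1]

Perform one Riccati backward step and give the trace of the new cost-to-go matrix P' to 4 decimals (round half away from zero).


46.9264

BᵀP = [16.1250 -1.7500]
S = R + BᵀPB = [3] + [23.3125] = [26.3125]
BᵀPA = [27.6875 61.8750]
K = S⁻¹·BᵀPA = [1.0523 2.3515]
A−BK = [-0.0784 0.4727; -2.5261 0.3242]
AᵀP(A−BK) = [9.1781 8.0166; 8.0166 18.7482]
P' = Q + AᵀP(A−BK) = [27.1781 11.0166; 11.0166 19.7482]
tr(P') = 46.9264


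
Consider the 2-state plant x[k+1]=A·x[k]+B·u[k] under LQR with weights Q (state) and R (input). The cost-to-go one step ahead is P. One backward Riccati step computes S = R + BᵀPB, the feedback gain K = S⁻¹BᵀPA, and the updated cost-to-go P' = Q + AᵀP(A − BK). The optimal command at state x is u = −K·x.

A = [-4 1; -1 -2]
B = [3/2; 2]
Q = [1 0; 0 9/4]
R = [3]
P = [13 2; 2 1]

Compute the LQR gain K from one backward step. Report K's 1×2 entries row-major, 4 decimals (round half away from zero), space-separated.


BᵀP = [23.5000 5.0000]
S = R + BᵀPB = [3] + [45.2500] = [48.2500]
BᵀPA = [-99.0000 13.5000]
K = S⁻¹·BᵀPA = [-2.0518 0.2798]
A−BK = [-0.9223 0.5803; 3.1036 -2.5596]
AᵀP(A−BK) = [21.8705 -8.3005; -8.3005 5.2228]
P' = Q + AᵀP(A−BK) = [22.8705 -8.3005; -8.3005 7.4728]
tr(P') = 30.3433

-2.0518 0.2798


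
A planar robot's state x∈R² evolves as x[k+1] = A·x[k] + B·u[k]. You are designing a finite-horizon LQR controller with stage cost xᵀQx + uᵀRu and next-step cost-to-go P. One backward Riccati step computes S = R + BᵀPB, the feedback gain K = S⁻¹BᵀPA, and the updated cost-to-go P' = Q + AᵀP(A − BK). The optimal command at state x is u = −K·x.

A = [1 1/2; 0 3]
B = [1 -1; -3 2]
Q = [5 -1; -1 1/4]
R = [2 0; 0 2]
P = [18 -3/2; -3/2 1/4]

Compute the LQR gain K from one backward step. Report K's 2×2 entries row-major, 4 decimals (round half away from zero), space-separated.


0.3529 0.0000 -0.4248 -0.1667

BᵀP = [22.5000 -2.2500; -21.0000 2.0000]
S = R + BᵀPB = [2 0; 0 2] + [29.2500 -27.0000; -27.0000 25.0000] = [31.2500 -27.0000; -27.0000 27.0000]
BᵀPA = [22.5000 4.5000; -21.0000 -4.5000]
K = S⁻¹·BᵀPA = [0.3529 0.0000; -0.4248 -0.1667]
A−BK = [0.2222 0.3333; 1.9085 3.3333]
AᵀP(A−BK) = [1.1373 1.0000; 1.0000 1.5000]
P' = Q + AᵀP(A−BK) = [6.1373 0.0000; 0.0000 1.7500]
tr(P') = 7.8873


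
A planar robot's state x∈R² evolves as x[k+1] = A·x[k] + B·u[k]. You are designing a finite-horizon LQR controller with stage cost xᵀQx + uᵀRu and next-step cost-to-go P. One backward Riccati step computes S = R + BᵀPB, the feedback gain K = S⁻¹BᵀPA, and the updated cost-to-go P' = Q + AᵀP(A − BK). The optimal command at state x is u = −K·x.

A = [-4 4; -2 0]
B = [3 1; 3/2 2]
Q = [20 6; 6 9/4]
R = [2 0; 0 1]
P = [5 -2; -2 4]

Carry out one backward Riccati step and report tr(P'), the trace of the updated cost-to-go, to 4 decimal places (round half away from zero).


32.7242

BᵀP = [12.0000 0.0000; 1.0000 6.0000]
S = R + BᵀPB = [2 0; 0 1] + [36.0000 12.0000; 12.0000 13.0000] = [38.0000 12.0000; 12.0000 14.0000]
BᵀPA = [-48.0000 48.0000; -16.0000 4.0000]
K = S⁻¹·BᵀPA = [-1.2371 1.6082; -0.0825 -1.0928]
A−BK = [-0.2062 0.2680; 0.0206 -0.2268]
AᵀP(A−BK) = [3.2990 -4.2887; -4.2887 7.1753]
P' = Q + AᵀP(A−BK) = [23.2990 1.7113; 1.7113 9.4253]
tr(P') = 32.7242


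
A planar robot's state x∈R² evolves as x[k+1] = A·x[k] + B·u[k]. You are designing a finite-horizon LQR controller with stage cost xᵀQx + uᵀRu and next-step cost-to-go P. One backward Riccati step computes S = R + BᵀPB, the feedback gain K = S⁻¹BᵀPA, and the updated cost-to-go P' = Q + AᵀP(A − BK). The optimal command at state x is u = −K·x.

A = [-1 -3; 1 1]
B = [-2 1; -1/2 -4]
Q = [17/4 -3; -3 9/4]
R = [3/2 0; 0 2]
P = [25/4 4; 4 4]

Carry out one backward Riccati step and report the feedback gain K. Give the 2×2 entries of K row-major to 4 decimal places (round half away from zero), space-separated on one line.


0.3063 1.1668 -0.2500 -0.3106

BᵀP = [-14.5000 -10.0000; -9.7500 -12.0000]
S = R + BᵀPB = [3/2 0; 0 2] + [34.0000 25.5000; 25.5000 38.2500] = [35.5000 25.5000; 25.5000 40.2500]
BᵀPA = [4.5000 33.5000; -2.2500 17.2500]
K = S⁻¹·BᵀPA = [0.3063 1.1668; -0.2500 -0.3106]
A−BK = [-0.1374 -0.3558; 0.1533 0.3408]
AᵀP(A−BK) = [0.3092 0.8004; 0.8004 2.5208]
P' = Q + AᵀP(A−BK) = [4.5592 -2.1996; -2.1996 4.7708]
tr(P') = 9.3300


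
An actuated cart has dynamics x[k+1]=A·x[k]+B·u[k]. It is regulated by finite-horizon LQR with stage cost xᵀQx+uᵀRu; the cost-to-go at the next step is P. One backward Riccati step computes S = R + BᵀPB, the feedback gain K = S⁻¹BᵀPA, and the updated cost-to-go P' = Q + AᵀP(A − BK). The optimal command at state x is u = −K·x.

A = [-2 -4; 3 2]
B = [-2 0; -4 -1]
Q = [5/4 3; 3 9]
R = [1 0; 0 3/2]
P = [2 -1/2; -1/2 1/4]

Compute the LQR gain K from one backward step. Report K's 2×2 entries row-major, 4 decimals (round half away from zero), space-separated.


BᵀP = [-2.0000 0.0000; 0.5000 -0.2500]
S = R + BᵀPB = [1 0; 0 3/2] + [4.0000 0.0000; 0.0000 0.2500] = [5.0000 0.0000; 0.0000 1.7500]
BᵀPA = [4.0000 8.0000; -1.7500 -2.5000]
K = S⁻¹·BᵀPA = [0.8000 1.6000; -1.0000 -1.4286]
A−BK = [-0.4000 -0.8000; 5.2000 6.9714]
AᵀP(A−BK) = [11.3000 16.6000; 16.6000 24.6286]
P' = Q + AᵀP(A−BK) = [12.5500 19.6000; 19.6000 33.6286]
tr(P') = 46.1786

0.8000 1.6000 -1.0000 -1.4286


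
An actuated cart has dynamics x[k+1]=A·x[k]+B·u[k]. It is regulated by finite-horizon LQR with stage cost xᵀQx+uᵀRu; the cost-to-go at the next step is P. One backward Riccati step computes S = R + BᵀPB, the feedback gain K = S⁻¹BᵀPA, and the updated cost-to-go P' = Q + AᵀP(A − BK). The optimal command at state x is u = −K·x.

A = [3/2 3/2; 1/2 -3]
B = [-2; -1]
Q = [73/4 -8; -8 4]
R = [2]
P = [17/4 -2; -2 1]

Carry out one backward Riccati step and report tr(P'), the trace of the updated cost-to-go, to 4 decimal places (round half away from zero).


BᵀP = [-6.5000 3.0000]
S = R + BᵀPB = [2] + [10.0000] = [12.0000]
BᵀPA = [-8.2500 -18.7500]
K = S⁻¹·BᵀPA = [-0.6875 -1.5625]
A−BK = [0.1250 -1.6250; -0.1875 -4.5625]
AᵀP(A−BK) = [1.1406 2.6719; 2.6719 7.2656]
P' = Q + AᵀP(A−BK) = [19.3906 -5.3281; -5.3281 11.2656]
tr(P') = 30.6563

30.6563


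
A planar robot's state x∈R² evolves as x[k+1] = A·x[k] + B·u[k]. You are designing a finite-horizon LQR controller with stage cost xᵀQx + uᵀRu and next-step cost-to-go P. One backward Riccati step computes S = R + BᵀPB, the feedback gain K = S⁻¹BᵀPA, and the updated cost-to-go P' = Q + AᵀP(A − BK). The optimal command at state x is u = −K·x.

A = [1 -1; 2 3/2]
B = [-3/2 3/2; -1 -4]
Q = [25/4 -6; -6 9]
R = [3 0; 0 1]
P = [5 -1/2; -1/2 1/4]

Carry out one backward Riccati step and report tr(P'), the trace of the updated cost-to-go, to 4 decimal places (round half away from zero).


BᵀP = [-7.0000 0.5000; 9.5000 -1.7500]
S = R + BᵀPB = [3 0; 0 1] + [10.0000 -12.5000; -12.5000 21.2500] = [13.0000 -12.5000; -12.5000 22.2500]
BᵀPA = [-6.0000 7.7500; 6.0000 -12.1250]
K = S⁻¹·BᵀPA = [-0.4398 0.1570; 0.0226 -0.4568]
A−BK = [0.3064 -0.0794; 1.6504 -0.1701]
AᵀP(A−BK) = [1.2256 -0.3177; -0.3177 0.3078]
P' = Q + AᵀP(A−BK) = [7.4756 -6.3177; -6.3177 9.3078]
tr(P') = 16.7834

16.7834


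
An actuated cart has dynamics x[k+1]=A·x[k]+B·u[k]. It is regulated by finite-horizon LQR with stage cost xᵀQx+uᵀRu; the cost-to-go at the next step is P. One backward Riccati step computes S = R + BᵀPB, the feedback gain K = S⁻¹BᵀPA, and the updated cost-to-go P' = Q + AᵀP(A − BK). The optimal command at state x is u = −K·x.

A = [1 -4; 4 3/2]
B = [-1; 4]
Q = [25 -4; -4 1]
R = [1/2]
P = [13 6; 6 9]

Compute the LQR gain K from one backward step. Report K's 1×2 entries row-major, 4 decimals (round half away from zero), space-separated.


BᵀP = [11.0000 30.0000]
S = R + BᵀPB = [1/2] + [109.0000] = [109.5000]
BᵀPA = [131.0000 1.0000]
K = S⁻¹·BᵀPA = [1.1963 0.0091]
A−BK = [2.1963 -3.9909; -0.7854 1.4635]
AᵀP(A−BK) = [48.2785 -86.1963; -86.1963 156.2409]
P' = Q + AᵀP(A−BK) = [73.2785 -90.1963; -90.1963 157.2409]
tr(P') = 230.5194

1.1963 0.0091


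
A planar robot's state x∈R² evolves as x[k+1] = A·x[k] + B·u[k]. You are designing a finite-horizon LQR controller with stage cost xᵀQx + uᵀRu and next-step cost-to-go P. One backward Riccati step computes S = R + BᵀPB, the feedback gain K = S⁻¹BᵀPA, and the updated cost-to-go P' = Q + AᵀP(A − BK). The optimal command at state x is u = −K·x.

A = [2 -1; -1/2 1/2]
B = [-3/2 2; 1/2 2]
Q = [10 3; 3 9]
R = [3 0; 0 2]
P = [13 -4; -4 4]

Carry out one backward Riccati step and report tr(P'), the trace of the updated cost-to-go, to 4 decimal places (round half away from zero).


24.4492

BᵀP = [-21.5000 8.0000; 18.0000 0.0000]
S = R + BᵀPB = [3 0; 0 2] + [36.2500 -27.0000; -27.0000 36.0000] = [39.2500 -27.0000; -27.0000 38.0000]
BᵀPA = [-47.0000 25.5000; 36.0000 -18.0000]
K = S⁻¹·BᵀPA = [-1.0675 0.6334; 0.1889 -0.0236]
A−BK = [0.0210 -0.0026; -0.3439 0.2305]
AᵀP(A−BK) = [4.0269 -2.3784; -2.3784 1.4223]
P' = Q + AᵀP(A−BK) = [14.0269 0.6216; 0.6216 10.4223]
tr(P') = 24.4492


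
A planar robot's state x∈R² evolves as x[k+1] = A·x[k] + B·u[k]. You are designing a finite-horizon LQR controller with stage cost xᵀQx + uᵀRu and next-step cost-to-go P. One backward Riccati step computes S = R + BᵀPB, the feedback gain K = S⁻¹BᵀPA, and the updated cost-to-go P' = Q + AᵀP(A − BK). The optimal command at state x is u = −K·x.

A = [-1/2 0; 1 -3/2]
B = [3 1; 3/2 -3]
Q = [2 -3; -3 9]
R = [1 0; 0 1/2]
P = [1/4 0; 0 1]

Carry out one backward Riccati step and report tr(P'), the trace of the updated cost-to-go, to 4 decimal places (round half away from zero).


11.1661

BᵀP = [0.7500 1.5000; 0.2500 -3.0000]
S = R + BᵀPB = [1 0; 0 1/2] + [4.5000 -3.7500; -3.7500 9.2500] = [5.5000 -3.7500; -3.7500 9.7500]
BᵀPA = [1.1250 -2.2500; -3.1250 4.5000]
K = S⁻¹·BᵀPA = [-0.0190 -0.1280; -0.3278 0.4123]
A−BK = [-0.1153 -0.0284; 0.0450 -0.0711]
AᵀP(A−BK) = [0.0594 -0.0675; -0.0675 0.1066]
P' = Q + AᵀP(A−BK) = [2.0594 -3.0675; -3.0675 9.1066]
tr(P') = 11.1661


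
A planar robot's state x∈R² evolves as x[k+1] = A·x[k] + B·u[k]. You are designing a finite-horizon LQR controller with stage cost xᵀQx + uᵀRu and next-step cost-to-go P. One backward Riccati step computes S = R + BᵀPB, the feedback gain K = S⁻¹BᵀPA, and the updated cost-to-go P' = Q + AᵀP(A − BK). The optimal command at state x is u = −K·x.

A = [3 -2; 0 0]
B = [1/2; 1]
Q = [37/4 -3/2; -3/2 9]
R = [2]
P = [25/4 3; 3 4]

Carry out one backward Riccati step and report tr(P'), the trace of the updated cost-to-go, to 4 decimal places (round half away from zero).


BᵀP = [6.1250 5.5000]
S = R + BᵀPB = [2] + [8.5625] = [10.5625]
BᵀPA = [18.3750 -12.2500]
K = S⁻¹·BᵀPA = [1.7396 -1.1598]
A−BK = [2.1302 -1.4201; -1.7396 1.1598]
AᵀP(A−BK) = [24.2840 -16.1893; -16.1893 10.7929]
P' = Q + AᵀP(A−BK) = [33.5340 -17.6893; -17.6893 19.7929]
tr(P') = 53.3269

53.3269


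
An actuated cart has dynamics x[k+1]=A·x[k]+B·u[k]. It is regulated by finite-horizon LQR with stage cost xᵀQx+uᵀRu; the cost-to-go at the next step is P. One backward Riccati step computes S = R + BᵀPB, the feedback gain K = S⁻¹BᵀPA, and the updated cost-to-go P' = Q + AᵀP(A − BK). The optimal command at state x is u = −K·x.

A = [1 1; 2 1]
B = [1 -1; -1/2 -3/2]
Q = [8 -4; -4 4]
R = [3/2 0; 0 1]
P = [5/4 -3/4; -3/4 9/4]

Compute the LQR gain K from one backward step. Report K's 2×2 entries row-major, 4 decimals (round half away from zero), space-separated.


BᵀP = [1.6250 -1.8750; -0.1250 -2.6250]
S = R + BᵀPB = [3/2 0; 0 1] + [2.5625 1.1875; 1.1875 4.0625] = [4.0625 1.1875; 1.1875 5.0625]
BᵀPA = [-2.1250 -0.2500; -5.3750 -2.7500]
K = S⁻¹·BᵀPA = [-0.2284 0.1044; -1.0082 -0.5677]
A−BK = [0.2202 0.3279; 0.3736 0.2007]
AᵀP(A−BK) = [1.3458 0.6705; 0.6705 0.4649]
P' = Q + AᵀP(A−BK) = [9.3458 -3.3295; -3.3295 4.4649]
tr(P') = 13.8108

-0.2284 0.1044 -1.0082 -0.5677


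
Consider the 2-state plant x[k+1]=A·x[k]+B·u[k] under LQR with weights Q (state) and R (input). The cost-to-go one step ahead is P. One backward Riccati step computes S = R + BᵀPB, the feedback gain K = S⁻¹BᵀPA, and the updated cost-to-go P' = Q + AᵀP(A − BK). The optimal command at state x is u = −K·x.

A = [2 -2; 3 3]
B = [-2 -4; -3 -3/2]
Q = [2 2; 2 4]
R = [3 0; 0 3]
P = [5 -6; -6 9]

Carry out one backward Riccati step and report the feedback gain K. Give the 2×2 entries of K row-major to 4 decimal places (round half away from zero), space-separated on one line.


-0.8969 -1.5367 0.0313 1.2448

BᵀP = [8.0000 -15.0000; -11.0000 10.5000]
S = R + BᵀPB = [3 0; 0 3] + [29.0000 -9.5000; -9.5000 28.2500] = [32.0000 -9.5000; -9.5000 31.2500]
BᵀPA = [-29.0000 -61.0000; 9.5000 53.5000]
K = S⁻¹·BᵀPA = [-0.8969 -1.5367; 0.0313 1.2448]
A−BK = [0.3314 -0.0940; 0.3561 0.2572]
AᵀP(A−BK) = [2.6908 4.6101; 4.6101 12.6628]
P' = Q + AᵀP(A−BK) = [4.6908 6.6101; 6.6101 16.6628]
tr(P') = 21.3537


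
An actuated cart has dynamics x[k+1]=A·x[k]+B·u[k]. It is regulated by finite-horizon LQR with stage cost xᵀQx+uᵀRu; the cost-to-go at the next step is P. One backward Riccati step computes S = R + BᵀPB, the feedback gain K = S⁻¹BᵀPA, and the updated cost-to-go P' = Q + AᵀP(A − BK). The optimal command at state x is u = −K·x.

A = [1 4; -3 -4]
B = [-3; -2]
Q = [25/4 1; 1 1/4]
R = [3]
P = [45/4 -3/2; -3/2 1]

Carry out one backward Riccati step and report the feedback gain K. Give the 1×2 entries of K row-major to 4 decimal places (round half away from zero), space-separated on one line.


-0.4238 -1.4737

BᵀP = [-30.7500 2.5000]
S = R + BᵀPB = [3] + [87.2500] = [90.2500]
BᵀPA = [-38.2500 -133.0000]
K = S⁻¹·BᵀPA = [-0.4238 -1.4737]
A−BK = [-0.2715 -0.4211; -3.8476 -6.9474]
AᵀP(A−BK) = [13.0388 24.6316; 24.6316 48.0000]
P' = Q + AᵀP(A−BK) = [19.2888 25.6316; 25.6316 48.2500]
tr(P') = 67.5388


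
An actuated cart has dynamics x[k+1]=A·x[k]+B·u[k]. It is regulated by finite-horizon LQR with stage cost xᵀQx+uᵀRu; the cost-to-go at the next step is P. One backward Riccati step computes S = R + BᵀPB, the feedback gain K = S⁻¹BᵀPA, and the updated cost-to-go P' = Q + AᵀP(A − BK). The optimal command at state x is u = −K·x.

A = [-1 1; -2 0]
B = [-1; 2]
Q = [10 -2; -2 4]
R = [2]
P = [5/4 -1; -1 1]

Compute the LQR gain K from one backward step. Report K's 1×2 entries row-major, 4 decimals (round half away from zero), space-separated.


-0.2444 -0.2889

BᵀP = [-3.2500 3.0000]
S = R + BᵀPB = [2] + [9.2500] = [11.2500]
BᵀPA = [-2.7500 -3.2500]
K = S⁻¹·BᵀPA = [-0.2444 -0.2889]
A−BK = [-1.2444 0.7111; -1.5111 0.5778]
AᵀP(A−BK) = [0.5778 -0.0444; -0.0444 0.3111]
P' = Q + AᵀP(A−BK) = [10.5778 -2.0444; -2.0444 4.3111]
tr(P') = 14.8889


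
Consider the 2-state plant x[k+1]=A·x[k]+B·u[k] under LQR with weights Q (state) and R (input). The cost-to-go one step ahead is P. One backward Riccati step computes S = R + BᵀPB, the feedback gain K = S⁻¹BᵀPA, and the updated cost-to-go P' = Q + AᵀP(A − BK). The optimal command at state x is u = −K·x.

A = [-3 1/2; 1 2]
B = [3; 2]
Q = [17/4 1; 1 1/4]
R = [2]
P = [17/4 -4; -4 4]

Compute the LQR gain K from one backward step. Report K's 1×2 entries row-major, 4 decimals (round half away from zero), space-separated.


BᵀP = [4.7500 -4.0000]
S = R + BᵀPB = [2] + [6.2500] = [8.2500]
BᵀPA = [-18.2500 -5.6250]
K = S⁻¹·BᵀPA = [-2.2121 -0.6818]
A−BK = [3.6364 2.5455; 5.4242 3.3636]
AᵀP(A−BK) = [25.8788 11.1818; 11.1818 5.2273]
P' = Q + AᵀP(A−BK) = [30.1288 12.1818; 12.1818 5.4773]
tr(P') = 35.6061

-2.2121 -0.6818


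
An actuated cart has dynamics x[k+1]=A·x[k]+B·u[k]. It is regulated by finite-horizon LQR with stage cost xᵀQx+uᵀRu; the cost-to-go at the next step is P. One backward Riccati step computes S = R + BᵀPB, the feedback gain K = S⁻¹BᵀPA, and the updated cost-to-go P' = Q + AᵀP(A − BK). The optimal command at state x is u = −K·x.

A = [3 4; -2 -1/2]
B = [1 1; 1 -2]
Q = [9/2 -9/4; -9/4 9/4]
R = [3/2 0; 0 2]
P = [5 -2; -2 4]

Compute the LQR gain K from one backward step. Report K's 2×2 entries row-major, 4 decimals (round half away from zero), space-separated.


1.0075 1.9052 1.5486 1.3840

BᵀP = [3.0000 2.0000; 9.0000 -10.0000]
S = R + BᵀPB = [3/2 0; 0 2] + [5.0000 -1.0000; -1.0000 29.0000] = [6.5000 -1.0000; -1.0000 31.0000]
BᵀPA = [5.0000 11.0000; 47.0000 41.0000]
K = S⁻¹·BᵀPA = [1.0075 1.9052; 1.5486 1.3840]
A−BK = [0.4439 0.7107; 0.0898 0.3628]
AᵀP(A−BK) = [7.1771 8.4239; 8.4239 11.2968]
P' = Q + AᵀP(A−BK) = [11.6771 6.1739; 6.1739 13.5468]
tr(P') = 25.2238


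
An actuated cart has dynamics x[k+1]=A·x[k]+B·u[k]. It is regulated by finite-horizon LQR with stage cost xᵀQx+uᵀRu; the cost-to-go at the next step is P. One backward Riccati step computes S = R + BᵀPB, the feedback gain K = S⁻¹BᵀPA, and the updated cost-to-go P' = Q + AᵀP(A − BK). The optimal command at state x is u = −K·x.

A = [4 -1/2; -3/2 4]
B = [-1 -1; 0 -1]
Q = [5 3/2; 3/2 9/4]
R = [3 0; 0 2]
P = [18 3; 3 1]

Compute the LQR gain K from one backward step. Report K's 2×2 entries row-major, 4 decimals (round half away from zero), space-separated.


BᵀP = [-18.0000 -3.0000; -21.0000 -4.0000]
S = R + BᵀPB = [3 0; 0 2] + [18.0000 21.0000; 21.0000 25.0000] = [21.0000 21.0000; 21.0000 27.0000]
BᵀPA = [-67.5000 -3.0000; -78.0000 -5.5000]
K = S⁻¹·BᵀPA = [-1.4643 0.2738; -1.7500 -0.4167]
A−BK = [0.7857 -0.6429; -3.2500 3.5833]
AᵀP(A−BK) = [18.9107 -5.7679; -5.7679 7.0298]
P' = Q + AᵀP(A−BK) = [23.9107 -4.2679; -4.2679 9.2798]
tr(P') = 33.1905

-1.4643 0.2738 -1.7500 -0.4167


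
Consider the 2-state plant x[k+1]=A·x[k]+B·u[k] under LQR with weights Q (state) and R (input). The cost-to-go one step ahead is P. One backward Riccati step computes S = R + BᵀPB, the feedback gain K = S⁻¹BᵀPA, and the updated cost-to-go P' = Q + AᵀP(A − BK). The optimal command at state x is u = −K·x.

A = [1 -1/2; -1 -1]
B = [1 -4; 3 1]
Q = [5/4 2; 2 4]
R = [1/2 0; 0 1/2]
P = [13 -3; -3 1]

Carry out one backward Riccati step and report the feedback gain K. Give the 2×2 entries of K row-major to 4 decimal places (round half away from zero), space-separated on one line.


-0.1938 -0.2957 -0.3045 0.0418

BᵀP = [4.0000 0.0000; -55.0000 13.0000]
S = R + BᵀPB = [1/2 0; 0 1/2] + [4.0000 -16.0000; -16.0000 233.0000] = [4.5000 -16.0000; -16.0000 233.5000]
BᵀPA = [4.0000 -2.0000; -68.0000 14.5000]
K = S⁻¹·BᵀPA = [-0.1938 -0.2957; -0.3045 0.0418]
A−BK = [-0.0242 -0.0370; -0.1142 -0.1548]
AᵀP(A−BK) = [0.0692 0.0277; 0.0277 0.0520]
P' = Q + AᵀP(A−BK) = [1.3192 2.0277; 2.0277 4.0520]
tr(P') = 5.3712


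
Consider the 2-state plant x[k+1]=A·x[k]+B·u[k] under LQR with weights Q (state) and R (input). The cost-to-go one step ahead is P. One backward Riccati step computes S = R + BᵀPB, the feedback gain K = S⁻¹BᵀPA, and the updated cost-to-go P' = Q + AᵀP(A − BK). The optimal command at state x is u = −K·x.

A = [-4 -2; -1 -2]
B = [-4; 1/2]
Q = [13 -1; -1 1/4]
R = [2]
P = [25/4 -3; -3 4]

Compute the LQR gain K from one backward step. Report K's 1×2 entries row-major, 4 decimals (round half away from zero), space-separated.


0.8000 0.2174

BᵀP = [-26.5000 14.0000]
S = R + BᵀPB = [2] + [113.0000] = [115.0000]
BᵀPA = [92.0000 25.0000]
K = S⁻¹·BᵀPA = [0.8000 0.2174]
A−BK = [-0.8000 -1.1304; -1.4000 -2.1087]
AᵀP(A−BK) = [6.4000 8.0000; 8.0000 11.5652]
P' = Q + AᵀP(A−BK) = [19.4000 7.0000; 7.0000 11.8152]
tr(P') = 31.2152


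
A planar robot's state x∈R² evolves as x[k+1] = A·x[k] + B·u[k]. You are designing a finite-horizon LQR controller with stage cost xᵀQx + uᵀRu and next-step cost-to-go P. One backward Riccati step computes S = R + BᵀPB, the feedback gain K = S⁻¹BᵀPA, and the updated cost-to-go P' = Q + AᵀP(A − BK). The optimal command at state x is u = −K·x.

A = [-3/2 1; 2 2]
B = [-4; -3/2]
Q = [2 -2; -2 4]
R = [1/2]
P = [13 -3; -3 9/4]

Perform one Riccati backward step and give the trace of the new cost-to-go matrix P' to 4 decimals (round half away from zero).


BᵀP = [-47.5000 8.6250]
S = R + BᵀPB = [1/2] + [177.0625] = [177.5625]
BᵀPA = [88.5000 -30.2500]
K = S⁻¹·BᵀPA = [0.4984 -0.1704]
A−BK = [0.4937 0.3185; 2.7476 1.7445]
AᵀP(A−BK) = [12.1402 7.5771; 7.5771 4.8465]
P' = Q + AᵀP(A−BK) = [14.1402 5.5771; 5.5771 8.8465]
tr(P') = 22.9867

22.9867


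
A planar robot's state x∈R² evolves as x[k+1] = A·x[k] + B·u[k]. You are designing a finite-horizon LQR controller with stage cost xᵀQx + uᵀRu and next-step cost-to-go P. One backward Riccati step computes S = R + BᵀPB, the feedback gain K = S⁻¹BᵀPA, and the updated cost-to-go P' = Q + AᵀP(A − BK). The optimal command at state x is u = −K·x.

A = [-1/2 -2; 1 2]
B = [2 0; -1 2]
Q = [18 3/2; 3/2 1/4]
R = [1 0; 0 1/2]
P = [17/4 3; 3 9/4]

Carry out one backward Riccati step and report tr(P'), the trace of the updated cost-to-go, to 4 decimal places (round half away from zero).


BᵀP = [5.5000 3.7500; 6.0000 4.5000]
S = R + BᵀPB = [1 0; 0 1/2] + [7.2500 7.5000; 7.5000 9.0000] = [8.2500 7.5000; 7.5000 9.5000]
BᵀPA = [1.0000 -3.5000; 1.5000 -3.0000]
K = S⁻¹·BᵀPA = [-0.0791 -0.4859; 0.2203 0.0678]
A−BK = [-0.3418 -1.0282; 0.4802 1.3785]
AᵀP(A−BK) = [0.0611 0.1342; 0.1342 0.5028]
P' = Q + AᵀP(A−BK) = [18.0611 1.6342; 1.6342 0.7528]
tr(P') = 18.8139

18.8139


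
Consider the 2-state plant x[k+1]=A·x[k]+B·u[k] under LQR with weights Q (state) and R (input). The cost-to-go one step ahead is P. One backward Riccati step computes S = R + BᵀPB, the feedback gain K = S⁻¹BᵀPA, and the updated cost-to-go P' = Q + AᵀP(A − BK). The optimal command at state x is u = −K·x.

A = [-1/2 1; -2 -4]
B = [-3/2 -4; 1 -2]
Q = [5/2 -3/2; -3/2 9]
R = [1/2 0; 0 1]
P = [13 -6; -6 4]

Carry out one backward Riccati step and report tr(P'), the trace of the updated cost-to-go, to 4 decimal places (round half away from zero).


BᵀP = [-25.5000 13.0000; -40.0000 16.0000]
S = R + BᵀPB = [1/2 0; 0 1] + [51.2500 76.0000; 76.0000 128.0000] = [51.7500 76.0000; 76.0000 129.0000]
BᵀPA = [-13.2500 -77.5000; -12.0000 -104.0000]
K = S⁻¹·BᵀPA = [-0.8861 -2.3268; 0.4290 0.5646]
A−BK = [-0.1131 -0.2317; -0.2559 -0.5440]
AᵀP(A−BK) = [0.6575 1.4457; 1.4457 3.3948]
P' = Q + AᵀP(A−BK) = [3.1575 -0.0543; -0.0543 12.3948]
tr(P') = 15.5524

15.5524


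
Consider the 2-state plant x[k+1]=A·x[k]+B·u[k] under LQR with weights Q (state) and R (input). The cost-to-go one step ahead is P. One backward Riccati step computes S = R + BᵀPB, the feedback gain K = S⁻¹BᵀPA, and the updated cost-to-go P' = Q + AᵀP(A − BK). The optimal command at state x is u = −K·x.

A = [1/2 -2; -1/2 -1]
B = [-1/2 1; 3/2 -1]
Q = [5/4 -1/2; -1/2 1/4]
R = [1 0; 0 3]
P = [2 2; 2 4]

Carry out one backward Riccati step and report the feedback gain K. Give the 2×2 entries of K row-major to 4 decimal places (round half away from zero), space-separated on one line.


-0.1579 -1.3684 0.1053 -0.4211

BᵀP = [2.0000 5.0000; 0.0000 -2.0000]
S = R + BᵀPB = [1 0; 0 3] + [6.5000 -3.0000; -3.0000 2.0000] = [7.5000 -3.0000; -3.0000 5.0000]
BᵀPA = [-1.5000 -9.0000; 1.0000 2.0000]
K = S⁻¹·BᵀPA = [-0.1579 -1.3684; 0.1053 -0.4211]
A−BK = [0.3158 -2.2632; -0.1579 0.6316]
AᵀP(A−BK) = [0.1579 -0.6316; -0.6316 8.5263]
P' = Q + AᵀP(A−BK) = [1.4079 -1.1316; -1.1316 8.7763]
tr(P') = 10.1842


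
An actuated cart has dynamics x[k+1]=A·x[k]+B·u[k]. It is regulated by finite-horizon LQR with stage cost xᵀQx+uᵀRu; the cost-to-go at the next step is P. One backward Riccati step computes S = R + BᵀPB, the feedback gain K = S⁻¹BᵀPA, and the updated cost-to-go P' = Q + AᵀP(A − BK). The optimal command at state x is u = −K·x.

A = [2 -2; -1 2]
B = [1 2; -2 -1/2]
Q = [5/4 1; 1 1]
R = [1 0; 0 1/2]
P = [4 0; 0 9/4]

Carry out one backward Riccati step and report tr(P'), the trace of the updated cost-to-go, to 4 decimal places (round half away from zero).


BᵀP = [4.0000 -4.5000; 8.0000 -1.1250]
S = R + BᵀPB = [1 0; 0 1/2] + [13.0000 10.2500; 10.2500 16.5625] = [14.0000 10.2500; 10.2500 17.0625]
BᵀPA = [12.5000 -17.0000; 17.1250 -18.2500]
K = S⁻¹·BᵀPA = [0.2821 -0.7697; 0.8342 -0.6072]
A−BK = [0.0495 -0.0159; -0.0187 0.1569]
AᵀP(A−BK) = [0.4381 -0.4801; -0.4801 0.8333]
P' = Q + AᵀP(A−BK) = [1.6881 0.5199; 0.5199 1.8333]
tr(P') = 3.5214

3.5214


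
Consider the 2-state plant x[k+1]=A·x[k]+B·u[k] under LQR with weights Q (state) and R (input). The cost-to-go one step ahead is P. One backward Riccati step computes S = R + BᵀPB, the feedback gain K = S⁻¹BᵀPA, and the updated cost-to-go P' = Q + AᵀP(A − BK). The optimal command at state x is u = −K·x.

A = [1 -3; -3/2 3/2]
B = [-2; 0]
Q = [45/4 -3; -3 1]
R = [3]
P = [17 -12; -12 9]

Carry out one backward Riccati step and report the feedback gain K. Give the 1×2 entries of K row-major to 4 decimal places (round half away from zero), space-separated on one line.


-0.9859 1.9437

BᵀP = [-34.0000 24.0000]
S = R + BᵀPB = [3] + [68.0000] = [71.0000]
BᵀPA = [-70.0000 138.0000]
K = S⁻¹·BᵀPA = [-0.9859 1.9437]
A−BK = [-0.9718 0.8873; -1.5000 1.5000]
AᵀP(A−BK) = [4.2359 -7.1937; -7.1937 13.0246]
P' = Q + AᵀP(A−BK) = [15.4859 -10.1937; -10.1937 14.0246]
tr(P') = 29.5106


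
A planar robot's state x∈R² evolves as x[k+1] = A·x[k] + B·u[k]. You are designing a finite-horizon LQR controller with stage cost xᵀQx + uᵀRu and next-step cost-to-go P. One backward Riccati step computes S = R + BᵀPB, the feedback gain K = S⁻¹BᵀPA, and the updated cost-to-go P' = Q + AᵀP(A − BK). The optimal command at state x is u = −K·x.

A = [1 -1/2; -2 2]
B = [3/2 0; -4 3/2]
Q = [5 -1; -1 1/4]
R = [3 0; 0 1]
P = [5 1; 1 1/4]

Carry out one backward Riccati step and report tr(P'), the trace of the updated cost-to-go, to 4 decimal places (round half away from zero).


BᵀP = [3.5000 0.5000; 1.5000 0.3750]
S = R + BᵀPB = [3 0; 0 1] + [3.2500 0.7500; 0.7500 0.5625] = [6.2500 0.7500; 0.7500 1.5625]
BᵀPA = [2.5000 -0.7500; 0.7500 0.0000]
K = S⁻¹·BᵀPA = [0.3633 -0.1273; 0.3056 0.0611]
A−BK = [0.4550 -0.3090; -1.0051 1.3990]
AᵀP(A−BK) = [0.8625 -0.2275; -0.2275 0.1545]
P' = Q + AᵀP(A−BK) = [5.8625 -1.2275; -1.2275 0.4045]
tr(P') = 6.2670

6.2670


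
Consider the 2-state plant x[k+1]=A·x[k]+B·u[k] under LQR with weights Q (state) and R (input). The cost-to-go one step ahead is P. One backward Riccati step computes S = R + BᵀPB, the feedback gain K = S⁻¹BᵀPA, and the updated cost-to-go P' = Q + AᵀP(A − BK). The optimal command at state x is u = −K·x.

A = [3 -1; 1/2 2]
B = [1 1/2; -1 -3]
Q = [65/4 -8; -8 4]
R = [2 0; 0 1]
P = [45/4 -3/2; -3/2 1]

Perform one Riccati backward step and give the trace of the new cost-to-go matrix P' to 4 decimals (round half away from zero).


38.7930

BᵀP = [12.7500 -2.5000; 10.1250 -3.7500]
S = R + BᵀPB = [2 0; 0 1] + [15.2500 13.8750; 13.8750 16.3125] = [17.2500 13.8750; 13.8750 17.3125]
BᵀPA = [37.0000 -17.7500; 28.5000 -17.6250]
K = S⁻¹·BᵀPA = [2.3098 -0.5913; -0.2049 -0.5442]
A−BK = [0.7927 -0.1366; 2.1949 -0.2238]
AᵀP(A−BK) = [17.3793 -3.6137; -3.6137 1.1637]
P' = Q + AᵀP(A−BK) = [33.6293 -11.6137; -11.6137 5.1637]
tr(P') = 38.7930


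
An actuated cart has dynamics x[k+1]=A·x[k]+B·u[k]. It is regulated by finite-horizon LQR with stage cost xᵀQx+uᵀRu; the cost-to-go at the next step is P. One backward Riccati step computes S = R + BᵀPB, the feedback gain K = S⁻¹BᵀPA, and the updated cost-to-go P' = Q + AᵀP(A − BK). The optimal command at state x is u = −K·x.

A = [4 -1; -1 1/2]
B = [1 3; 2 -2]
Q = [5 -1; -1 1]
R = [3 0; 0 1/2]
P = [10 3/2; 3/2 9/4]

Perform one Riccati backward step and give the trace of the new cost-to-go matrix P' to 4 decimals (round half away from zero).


BᵀP = [13.0000 6.0000; 27.0000 0.0000]
S = R + BᵀPB = [3 0; 0 1/2] + [25.0000 27.0000; 27.0000 81.0000] = [28.0000 27.0000; 27.0000 81.5000]
BᵀPA = [46.0000 -10.0000; 108.0000 -27.0000]
K = S⁻¹·BᵀPA = [0.5364 -0.0554; 1.1475 -0.3129]
A−BK = [0.0212 -0.0058; 0.2222 -0.0151]
AᵀP(A−BK) = [1.6512 -0.2799; -0.2799 0.0593]
P' = Q + AᵀP(A−BK) = [6.6512 -1.2799; -1.2799 1.0593]
tr(P') = 7.7104

7.7104


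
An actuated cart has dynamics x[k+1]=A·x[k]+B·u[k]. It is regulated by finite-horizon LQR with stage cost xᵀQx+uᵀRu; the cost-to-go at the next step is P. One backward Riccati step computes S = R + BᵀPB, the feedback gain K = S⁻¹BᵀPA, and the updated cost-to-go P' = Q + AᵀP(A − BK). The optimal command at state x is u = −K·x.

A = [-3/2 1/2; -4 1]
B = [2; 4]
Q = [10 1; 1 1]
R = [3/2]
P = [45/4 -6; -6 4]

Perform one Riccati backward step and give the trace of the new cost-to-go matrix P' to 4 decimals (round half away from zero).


15.3578

BᵀP = [-1.5000 4.0000]
S = R + BᵀPB = [3/2] + [13.0000] = [14.5000]
BᵀPA = [-13.7500 3.2500]
K = S⁻¹·BᵀPA = [-0.9483 0.2241]
A−BK = [0.3966 0.0517; -0.2069 0.1034]
AᵀP(A−BK) = [4.2737 -0.3556; -0.3556 0.0841]
P' = Q + AᵀP(A−BK) = [14.2737 0.6444; 0.6444 1.0841]
tr(P') = 15.3578


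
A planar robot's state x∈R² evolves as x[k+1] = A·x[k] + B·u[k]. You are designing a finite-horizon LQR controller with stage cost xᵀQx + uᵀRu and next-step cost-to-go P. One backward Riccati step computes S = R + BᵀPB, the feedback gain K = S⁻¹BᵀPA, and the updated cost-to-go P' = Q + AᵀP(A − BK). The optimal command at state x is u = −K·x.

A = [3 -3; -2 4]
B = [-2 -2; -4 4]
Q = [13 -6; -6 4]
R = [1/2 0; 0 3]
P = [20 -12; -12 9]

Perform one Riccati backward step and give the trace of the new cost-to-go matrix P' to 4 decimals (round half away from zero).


24.7452

BᵀP = [8.0000 -12.0000; -88.0000 60.0000]
S = R + BᵀPB = [1/2 0; 0 3] + [32.0000 -64.0000; -64.0000 416.0000] = [32.5000 -64.0000; -64.0000 419.0000]
BᵀPA = [48.0000 -72.0000; -384.0000 504.0000]
K = S⁻¹·BᵀPA = [-0.4688 0.2193; -0.9881 1.2364]
A−BK = [0.0862 -0.0887; 0.0770 -0.0683]
AᵀP(A−BK) = [3.0814 -3.7639; -3.7639 4.6638]
P' = Q + AᵀP(A−BK) = [16.0814 -9.7639; -9.7639 8.6638]
tr(P') = 24.7452


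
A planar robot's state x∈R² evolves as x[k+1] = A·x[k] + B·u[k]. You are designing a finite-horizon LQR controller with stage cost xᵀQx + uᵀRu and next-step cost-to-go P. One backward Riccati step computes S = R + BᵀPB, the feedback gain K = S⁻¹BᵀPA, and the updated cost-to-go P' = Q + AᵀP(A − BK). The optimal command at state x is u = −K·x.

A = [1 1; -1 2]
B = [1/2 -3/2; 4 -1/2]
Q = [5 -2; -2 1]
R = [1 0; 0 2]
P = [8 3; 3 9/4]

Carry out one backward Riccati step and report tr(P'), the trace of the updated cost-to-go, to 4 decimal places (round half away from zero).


BᵀP = [16.0000 10.5000; -13.5000 -5.6250]
S = R + BᵀPB = [1 0; 0 2] + [50.0000 -29.2500; -29.2500 23.0625] = [51.0000 -29.2500; -29.2500 25.0625]
BᵀPA = [5.5000 37.0000; -7.8750 -24.7500]
K = S⁻¹·BᵀPA = [-0.2189 0.4812; -0.5697 -0.4259]
A−BK = [0.2550 0.1205; -0.4093 -0.1378]
AᵀP(A−BK) = [0.9678 0.4993; 0.4993 0.6537]
P' = Q + AᵀP(A−BK) = [5.9678 -1.5007; -1.5007 1.6537]
tr(P') = 7.6214

7.6214


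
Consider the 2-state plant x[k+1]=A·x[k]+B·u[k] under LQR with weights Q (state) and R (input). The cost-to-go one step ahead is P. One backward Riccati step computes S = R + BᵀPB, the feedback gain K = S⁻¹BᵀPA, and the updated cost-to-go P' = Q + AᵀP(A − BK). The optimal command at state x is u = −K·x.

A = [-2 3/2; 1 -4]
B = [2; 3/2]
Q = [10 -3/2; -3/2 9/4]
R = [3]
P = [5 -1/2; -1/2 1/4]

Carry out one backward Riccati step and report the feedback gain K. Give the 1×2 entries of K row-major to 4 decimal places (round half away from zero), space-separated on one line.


BᵀP = [9.2500 -0.6250]
S = R + BᵀPB = [3] + [17.5625] = [20.5625]
BᵀPA = [-19.1250 16.3750]
K = S⁻¹·BᵀPA = [-0.9301 0.7964]
A−BK = [-0.1398 -0.0927; 2.3951 -5.1945]
AᵀP(A−BK) = [4.4620 -5.5198; -5.5198 8.2097]
P' = Q + AᵀP(A−BK) = [14.4620 -7.0198; -7.0198 10.4597]
tr(P') = 24.9217

-0.9301 0.7964


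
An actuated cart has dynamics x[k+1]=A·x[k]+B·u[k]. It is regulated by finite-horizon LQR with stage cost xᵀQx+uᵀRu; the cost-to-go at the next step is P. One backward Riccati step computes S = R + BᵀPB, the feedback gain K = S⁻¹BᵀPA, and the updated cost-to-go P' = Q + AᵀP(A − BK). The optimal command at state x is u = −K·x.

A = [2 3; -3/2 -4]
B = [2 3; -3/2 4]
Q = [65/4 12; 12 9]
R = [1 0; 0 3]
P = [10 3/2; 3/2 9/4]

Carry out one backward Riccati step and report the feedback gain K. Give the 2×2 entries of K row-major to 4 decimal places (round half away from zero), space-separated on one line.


BᵀP = [17.7500 -0.3750; 36.0000 13.5000]
S = R + BᵀPB = [1 0; 0 3] + [36.0625 51.7500; 51.7500 162.0000] = [37.0625 51.7500; 51.7500 165.0000]
BᵀPA = [36.0625 54.7500; 51.7500 54.0000]
K = S⁻¹·BᵀPA = [0.9520 1.8152; 0.0151 -0.2420]
A−BK = [0.0508 0.0957; -0.1322 -0.3091]
AᵀP(A−BK) = [0.9520 1.8152; 1.8152 3.6885]
P' = Q + AᵀP(A−BK) = [17.2020 13.8152; 13.8152 12.6885]
tr(P') = 29.8905

0.9520 1.8152 0.0151 -0.2420


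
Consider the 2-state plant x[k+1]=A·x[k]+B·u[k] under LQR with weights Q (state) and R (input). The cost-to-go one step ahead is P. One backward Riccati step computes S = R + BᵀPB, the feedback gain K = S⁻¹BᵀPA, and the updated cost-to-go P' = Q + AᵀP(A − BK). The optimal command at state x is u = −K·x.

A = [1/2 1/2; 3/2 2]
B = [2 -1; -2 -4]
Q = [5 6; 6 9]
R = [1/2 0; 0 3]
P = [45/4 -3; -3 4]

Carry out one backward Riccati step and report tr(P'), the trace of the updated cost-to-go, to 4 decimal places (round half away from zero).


15.1495

BᵀP = [28.5000 -14.0000; 0.7500 -13.0000]
S = R + BᵀPB = [1/2 0; 0 3] + [85.0000 27.5000; 27.5000 51.2500] = [85.5000 27.5000; 27.5000 54.2500]
BᵀPA = [-6.7500 -13.7500; -19.1250 -25.6250]
K = S⁻¹·BᵀPA = [0.0412 -0.0106; -0.3734 -0.4670]
A−BK = [0.0443 0.0543; 0.0887 0.1109]
AᵀP(A−BK) = [0.4491 0.5601; 0.5601 0.7004]
P' = Q + AᵀP(A−BK) = [5.4491 6.5601; 6.5601 9.7004]
tr(P') = 15.1495


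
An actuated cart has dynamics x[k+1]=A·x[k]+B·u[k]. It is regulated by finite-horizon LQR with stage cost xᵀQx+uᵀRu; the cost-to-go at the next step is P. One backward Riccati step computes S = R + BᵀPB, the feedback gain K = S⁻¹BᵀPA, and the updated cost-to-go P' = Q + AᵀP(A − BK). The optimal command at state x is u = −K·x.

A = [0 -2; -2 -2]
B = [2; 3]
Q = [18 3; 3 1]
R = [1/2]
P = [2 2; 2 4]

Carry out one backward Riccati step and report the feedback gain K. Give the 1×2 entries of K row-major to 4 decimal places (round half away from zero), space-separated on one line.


-0.4672 -0.7591

BᵀP = [10.0000 16.0000]
S = R + BᵀPB = [1/2] + [68.0000] = [68.5000]
BᵀPA = [-32.0000 -52.0000]
K = S⁻¹·BᵀPA = [-0.4672 -0.7591]
A−BK = [0.9343 -0.4818; -0.5985 0.2774]
AᵀP(A−BK) = [1.0511 -0.2920; -0.2920 0.5255]
P' = Q + AᵀP(A−BK) = [19.0511 2.7080; 2.7080 1.5255]
tr(P') = 20.5766
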